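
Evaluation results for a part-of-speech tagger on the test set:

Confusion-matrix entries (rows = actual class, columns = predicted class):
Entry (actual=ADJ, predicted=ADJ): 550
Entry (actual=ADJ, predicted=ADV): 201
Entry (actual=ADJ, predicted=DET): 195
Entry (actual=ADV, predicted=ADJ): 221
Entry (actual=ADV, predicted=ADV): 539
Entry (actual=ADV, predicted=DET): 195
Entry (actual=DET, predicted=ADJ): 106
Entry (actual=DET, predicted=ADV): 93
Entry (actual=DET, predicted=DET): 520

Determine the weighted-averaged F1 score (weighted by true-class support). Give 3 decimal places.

0.613

Per-class F1 score (2·TP/(2·TP+FP+FN)):
  ADJ: TP=550, FP=221+106=327, FN=201+195=396 → 1100/1823 = 0.6034
  ADV: TP=539, FP=201+93=294, FN=221+195=416 → 1078/1788 = 0.6029
  DET: TP=520, FP=195+195=390, FN=106+93=199 → 1040/1629 = 0.6384
Weighted-F1 score = Σ (supportᵢ/N)·F1 scoreᵢ with N=2620: (946/2620)·0.6034 + (955/2620)·0.6029 + (719/2620)·0.6384 = 0.613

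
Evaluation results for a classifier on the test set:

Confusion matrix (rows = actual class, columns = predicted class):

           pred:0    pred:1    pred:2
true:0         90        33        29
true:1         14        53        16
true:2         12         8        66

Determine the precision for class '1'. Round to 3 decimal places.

0.564

Take TP from the diagonal, FP from the rest of the '1' prediction marginal, FN from the rest of the '1' actual marginal.
precision = TP/(TP+FP).
1: TP=53, FP=33+8=41 → 53/94 = 0.5638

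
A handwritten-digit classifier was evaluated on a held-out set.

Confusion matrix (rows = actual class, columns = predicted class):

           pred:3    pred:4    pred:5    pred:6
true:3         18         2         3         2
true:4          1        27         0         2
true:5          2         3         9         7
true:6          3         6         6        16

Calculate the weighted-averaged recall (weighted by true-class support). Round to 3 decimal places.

0.654

Per-class recall (TP/(TP+FN)):
  3: TP=18, FN=2+3+2=7 → 18/25 = 0.7200
  4: TP=27, FN=1+0+2=3 → 27/30 = 0.9000
  5: TP=9, FN=2+3+7=12 → 9/21 = 0.4286
  6: TP=16, FN=3+6+6=15 → 16/31 = 0.5161
Weighted-recall = Σ (supportᵢ/N)·recallᵢ with N=107: (25/107)·0.7200 + (30/107)·0.9000 + (21/107)·0.4286 + (31/107)·0.5161 = 0.654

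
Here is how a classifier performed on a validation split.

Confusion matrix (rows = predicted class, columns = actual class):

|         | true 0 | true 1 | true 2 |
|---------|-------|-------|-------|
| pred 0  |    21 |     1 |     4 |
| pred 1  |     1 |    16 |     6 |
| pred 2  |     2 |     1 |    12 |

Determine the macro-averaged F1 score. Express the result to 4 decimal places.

0.7564

Per-class F1 score (2·TP/(2·TP+FP+FN)):
  0: TP=21, FP=1+4=5, FN=1+2=3 → 42/50 = 0.84000
  1: TP=16, FP=1+6=7, FN=1+1=2 → 32/41 = 0.78049
  2: TP=12, FP=2+1=3, FN=4+6=10 → 24/37 = 0.64865
Macro-F1 score = mean = (0.84000 + 0.78049 + 0.64865) / 3 = 0.7564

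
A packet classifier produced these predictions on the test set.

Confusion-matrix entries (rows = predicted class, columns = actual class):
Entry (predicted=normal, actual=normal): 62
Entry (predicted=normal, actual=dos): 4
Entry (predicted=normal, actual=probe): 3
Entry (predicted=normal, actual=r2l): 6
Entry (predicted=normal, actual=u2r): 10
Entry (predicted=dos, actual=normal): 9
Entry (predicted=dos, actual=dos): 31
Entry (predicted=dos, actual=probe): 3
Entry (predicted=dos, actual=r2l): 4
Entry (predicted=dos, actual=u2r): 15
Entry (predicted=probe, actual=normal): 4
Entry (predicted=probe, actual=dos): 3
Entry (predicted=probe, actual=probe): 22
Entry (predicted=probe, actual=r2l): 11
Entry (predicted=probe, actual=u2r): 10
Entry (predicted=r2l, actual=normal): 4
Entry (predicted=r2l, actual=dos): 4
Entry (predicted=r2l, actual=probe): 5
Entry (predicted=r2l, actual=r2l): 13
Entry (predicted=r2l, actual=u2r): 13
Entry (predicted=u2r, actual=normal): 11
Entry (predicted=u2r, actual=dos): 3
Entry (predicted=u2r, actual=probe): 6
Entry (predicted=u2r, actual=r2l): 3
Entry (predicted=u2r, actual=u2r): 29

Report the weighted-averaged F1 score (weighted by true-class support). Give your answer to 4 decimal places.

Per-class F1 score (2·TP/(2·TP+FP+FN)):
  normal: TP=62, FP=4+3+6+10=23, FN=9+4+4+11=28 → 124/175 = 0.70857
  dos: TP=31, FP=9+3+4+15=31, FN=4+3+4+3=14 → 62/107 = 0.57944
  probe: TP=22, FP=4+3+11+10=28, FN=3+3+5+6=17 → 44/89 = 0.49438
  r2l: TP=13, FP=4+4+5+13=26, FN=6+4+11+3=24 → 26/76 = 0.34211
  u2r: TP=29, FP=11+3+6+3=23, FN=10+15+10+13=48 → 58/129 = 0.44961
Weighted-F1 score = Σ (supportᵢ/N)·F1 scoreᵢ with N=288: (90/288)·0.70857 + (45/288)·0.57944 + (39/288)·0.49438 + (37/288)·0.34211 + (77/288)·0.44961 = 0.5431

0.5431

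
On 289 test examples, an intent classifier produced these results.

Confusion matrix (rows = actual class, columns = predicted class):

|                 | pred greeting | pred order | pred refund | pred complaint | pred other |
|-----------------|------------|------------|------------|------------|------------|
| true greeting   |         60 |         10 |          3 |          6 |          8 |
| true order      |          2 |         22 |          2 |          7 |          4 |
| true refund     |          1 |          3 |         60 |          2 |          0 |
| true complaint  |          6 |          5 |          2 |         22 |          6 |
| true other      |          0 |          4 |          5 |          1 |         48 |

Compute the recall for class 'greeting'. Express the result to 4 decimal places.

0.6897

recall = TP/(TP+FN).
greeting: TP=60, FN=10+3+6+8=27 → 60/87 = 0.68966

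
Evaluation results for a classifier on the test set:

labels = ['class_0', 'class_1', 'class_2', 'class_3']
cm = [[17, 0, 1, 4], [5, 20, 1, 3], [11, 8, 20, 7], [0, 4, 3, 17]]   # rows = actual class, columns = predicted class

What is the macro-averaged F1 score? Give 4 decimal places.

Per-class F1 score (2·TP/(2·TP+FP+FN)):
  class_0: TP=17, FP=5+11+0=16, FN=0+1+4=5 → 34/55 = 0.61818
  class_1: TP=20, FP=0+8+4=12, FN=5+1+3=9 → 40/61 = 0.65574
  class_2: TP=20, FP=1+1+3=5, FN=11+8+7=26 → 40/71 = 0.56338
  class_3: TP=17, FP=4+3+7=14, FN=0+4+3=7 → 34/55 = 0.61818
Macro-F1 score = mean = (0.61818 + 0.65574 + 0.56338 + 0.61818) / 4 = 0.6139

0.6139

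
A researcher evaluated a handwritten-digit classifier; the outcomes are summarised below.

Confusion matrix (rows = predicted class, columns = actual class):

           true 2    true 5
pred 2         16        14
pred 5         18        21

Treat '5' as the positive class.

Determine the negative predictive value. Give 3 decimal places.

0.533

NPV = TN/(TN+FN) = 16/(16+14) = 0.533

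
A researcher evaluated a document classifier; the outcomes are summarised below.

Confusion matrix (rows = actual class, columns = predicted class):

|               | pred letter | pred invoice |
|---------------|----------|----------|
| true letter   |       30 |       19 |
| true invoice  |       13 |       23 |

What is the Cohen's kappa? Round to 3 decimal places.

0.246

Observed agreement pₒ = trace/N = 53/85 = 0.6235
Expected agreement pₑ = Σ (rowᵢ·colᵢ)/N² = (49·43 + 36·42)/85² = 0.5009
κ = (pₒ − pₑ)/(1 − pₑ) = (0.6235 − 0.5009)/(1 − 0.5009) = 0.246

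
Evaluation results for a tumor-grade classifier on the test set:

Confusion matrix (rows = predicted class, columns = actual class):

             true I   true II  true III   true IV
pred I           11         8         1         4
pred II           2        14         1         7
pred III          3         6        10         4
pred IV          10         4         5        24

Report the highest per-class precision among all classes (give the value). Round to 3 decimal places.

0.583

Per-class precision (TP/(TP+FP)):
  I: TP=11, FP=8+1+4=13 → 11/24 = 0.4583
  II: TP=14, FP=2+1+7=10 → 14/24 = 0.5833
  III: TP=10, FP=3+6+4=13 → 10/23 = 0.4348
  IV: TP=24, FP=10+4+5=19 → 24/43 = 0.5581
Highest is class 'II' with precision = 0.583.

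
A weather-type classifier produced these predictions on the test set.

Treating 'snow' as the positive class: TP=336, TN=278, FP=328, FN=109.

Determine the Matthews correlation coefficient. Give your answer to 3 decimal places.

0.219

MCC = (TP·TN − FP·FN) / √((TP+FP)(TP+FN)(TN+FP)(TN+FN))
Numerator = 336·278 − 328·109 = 57656
Denominator = √(664·445·606·387) = √69296560560 = 263242.3989
MCC = 57656 / 263242.3989 = 0.219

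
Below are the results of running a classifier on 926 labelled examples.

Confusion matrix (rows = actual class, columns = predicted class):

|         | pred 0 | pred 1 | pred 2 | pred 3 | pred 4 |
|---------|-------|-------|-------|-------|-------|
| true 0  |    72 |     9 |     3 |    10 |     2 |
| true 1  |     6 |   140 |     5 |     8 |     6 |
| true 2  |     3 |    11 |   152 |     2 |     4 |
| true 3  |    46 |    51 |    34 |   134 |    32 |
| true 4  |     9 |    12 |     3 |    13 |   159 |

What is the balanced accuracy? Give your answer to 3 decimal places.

Balanced accuracy = mean of per-class recall.
  0: recall = 72/96 = 0.7500
  1: recall = 140/165 = 0.8485
  2: recall = 152/172 = 0.8837
  3: recall = 134/297 = 0.4512
  4: recall = 159/196 = 0.8112
Mean = (0.7500 + 0.8485 + 0.8837 + 0.4512 + 0.8112) / 5 = 0.749

0.749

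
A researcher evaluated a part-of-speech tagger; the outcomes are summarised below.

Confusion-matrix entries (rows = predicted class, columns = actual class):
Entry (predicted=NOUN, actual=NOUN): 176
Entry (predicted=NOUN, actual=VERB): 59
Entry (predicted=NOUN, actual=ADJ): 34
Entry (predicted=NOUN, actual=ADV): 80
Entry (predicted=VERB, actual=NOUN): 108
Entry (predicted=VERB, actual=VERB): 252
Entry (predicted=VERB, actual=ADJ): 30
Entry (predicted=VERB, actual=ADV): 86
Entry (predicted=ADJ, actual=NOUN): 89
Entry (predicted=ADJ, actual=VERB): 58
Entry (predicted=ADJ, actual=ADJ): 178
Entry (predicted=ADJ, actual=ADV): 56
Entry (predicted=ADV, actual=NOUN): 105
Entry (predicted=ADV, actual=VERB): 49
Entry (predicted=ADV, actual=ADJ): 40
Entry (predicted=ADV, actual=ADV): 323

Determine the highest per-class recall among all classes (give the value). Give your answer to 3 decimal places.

Per-class recall (TP/(TP+FN)):
  NOUN: TP=176, FN=108+89+105=302 → 176/478 = 0.3682
  VERB: TP=252, FN=59+58+49=166 → 252/418 = 0.6029
  ADJ: TP=178, FN=34+30+40=104 → 178/282 = 0.6312
  ADV: TP=323, FN=80+86+56=222 → 323/545 = 0.5927
Highest is class 'ADJ' with recall = 0.631.

0.631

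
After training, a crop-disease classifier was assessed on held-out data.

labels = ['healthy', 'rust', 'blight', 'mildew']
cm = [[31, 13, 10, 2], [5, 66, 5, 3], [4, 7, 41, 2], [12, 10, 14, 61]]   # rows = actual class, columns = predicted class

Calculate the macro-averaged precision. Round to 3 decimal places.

Per-class precision (TP/(TP+FP)):
  healthy: TP=31, FP=5+4+12=21 → 31/52 = 0.5962
  rust: TP=66, FP=13+7+10=30 → 66/96 = 0.6875
  blight: TP=41, FP=10+5+14=29 → 41/70 = 0.5857
  mildew: TP=61, FP=2+3+2=7 → 61/68 = 0.8971
Macro-precision = mean = (0.5962 + 0.6875 + 0.5857 + 0.8971) / 4 = 0.692

0.692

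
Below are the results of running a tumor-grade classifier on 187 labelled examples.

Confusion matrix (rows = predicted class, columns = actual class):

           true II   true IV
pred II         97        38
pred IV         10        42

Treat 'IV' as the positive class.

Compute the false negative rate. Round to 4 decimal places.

0.4750

FNR = FN/(FN+TP) = 38/(38+42) = 0.4750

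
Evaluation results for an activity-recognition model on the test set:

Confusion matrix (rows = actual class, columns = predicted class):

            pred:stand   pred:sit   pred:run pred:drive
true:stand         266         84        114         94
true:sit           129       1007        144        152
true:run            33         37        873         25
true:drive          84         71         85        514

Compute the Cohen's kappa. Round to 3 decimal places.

Observed agreement pₒ = trace/N = 2660/3712 = 0.7166
Expected agreement pₑ = Σ (rowᵢ·colᵢ)/N² = (558·512 + 1432·1199 + 968·1216 + 754·785)/3712² = 0.2737
κ = (pₒ − pₑ)/(1 − pₑ) = (0.7166 − 0.2737)/(1 − 0.2737) = 0.610

0.610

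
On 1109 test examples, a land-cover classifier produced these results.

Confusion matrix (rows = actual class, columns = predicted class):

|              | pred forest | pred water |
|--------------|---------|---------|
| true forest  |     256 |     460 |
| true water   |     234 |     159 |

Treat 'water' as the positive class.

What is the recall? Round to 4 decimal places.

0.4046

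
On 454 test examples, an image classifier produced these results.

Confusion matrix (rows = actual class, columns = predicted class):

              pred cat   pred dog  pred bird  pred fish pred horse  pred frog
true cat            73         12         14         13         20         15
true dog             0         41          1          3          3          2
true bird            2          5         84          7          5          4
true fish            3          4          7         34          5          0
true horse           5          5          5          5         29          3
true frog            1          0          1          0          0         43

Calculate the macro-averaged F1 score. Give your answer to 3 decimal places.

Per-class F1 score (2·TP/(2·TP+FP+FN)):
  cat: TP=73, FP=0+2+3+5+1=11, FN=12+14+13+20+15=74 → 146/231 = 0.6320
  dog: TP=41, FP=12+5+4+5+0=26, FN=0+1+3+3+2=9 → 82/117 = 0.7009
  bird: TP=84, FP=14+1+7+5+1=28, FN=2+5+7+5+4=23 → 168/219 = 0.7671
  fish: TP=34, FP=13+3+7+5+0=28, FN=3+4+7+5+0=19 → 68/115 = 0.5913
  horse: TP=29, FP=20+3+5+5+0=33, FN=5+5+5+5+3=23 → 58/114 = 0.5088
  frog: TP=43, FP=15+2+4+0+3=24, FN=1+0+1+0+0=2 → 86/112 = 0.7679
Macro-F1 score = mean = (0.6320 + 0.7009 + 0.7671 + 0.5913 + 0.5088 + 0.7679) / 6 = 0.661

0.661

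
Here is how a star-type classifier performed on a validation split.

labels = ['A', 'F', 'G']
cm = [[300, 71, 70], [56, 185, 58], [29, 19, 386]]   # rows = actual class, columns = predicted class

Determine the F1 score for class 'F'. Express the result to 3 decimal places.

0.645

Take TP from the diagonal, FP from the rest of the 'F' prediction marginal, FN from the rest of the 'F' actual marginal.
F1 score = 2·TP/(2·TP+FP+FN).
F: TP=185, FP=71+19=90, FN=56+58=114 → 370/574 = 0.6446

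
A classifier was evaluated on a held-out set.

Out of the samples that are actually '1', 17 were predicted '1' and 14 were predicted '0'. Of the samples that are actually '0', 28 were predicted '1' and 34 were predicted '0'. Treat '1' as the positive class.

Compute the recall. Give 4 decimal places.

0.5484

Recall = TP/(TP+FN) = 17/(17+14) = 17/31 = 0.5484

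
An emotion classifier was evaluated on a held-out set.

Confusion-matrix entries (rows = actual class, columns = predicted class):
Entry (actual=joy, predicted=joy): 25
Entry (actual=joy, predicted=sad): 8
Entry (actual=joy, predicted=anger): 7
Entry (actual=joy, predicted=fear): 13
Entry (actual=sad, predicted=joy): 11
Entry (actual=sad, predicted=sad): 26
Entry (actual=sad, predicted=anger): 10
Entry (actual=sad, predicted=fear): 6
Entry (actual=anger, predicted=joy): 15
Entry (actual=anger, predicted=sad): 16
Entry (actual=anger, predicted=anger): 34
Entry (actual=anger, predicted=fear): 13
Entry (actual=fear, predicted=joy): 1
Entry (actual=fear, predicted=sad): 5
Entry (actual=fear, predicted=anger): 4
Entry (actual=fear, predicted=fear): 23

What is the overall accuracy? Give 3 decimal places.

Accuracy = trace / total = (25+26+34+23=108) / 217 = 108/217 = 0.498

0.498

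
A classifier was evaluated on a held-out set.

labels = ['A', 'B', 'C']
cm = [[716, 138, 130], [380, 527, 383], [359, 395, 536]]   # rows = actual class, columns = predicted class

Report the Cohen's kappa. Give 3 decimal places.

Observed agreement pₒ = trace/N = 1779/3564 = 0.4992
Expected agreement pₑ = Σ (rowᵢ·colᵢ)/N² = (984·1455 + 1290·1060 + 1290·1049)/3564² = 0.3269
κ = (pₒ − pₑ)/(1 − pₑ) = (0.4992 − 0.3269)/(1 − 0.3269) = 0.256

0.256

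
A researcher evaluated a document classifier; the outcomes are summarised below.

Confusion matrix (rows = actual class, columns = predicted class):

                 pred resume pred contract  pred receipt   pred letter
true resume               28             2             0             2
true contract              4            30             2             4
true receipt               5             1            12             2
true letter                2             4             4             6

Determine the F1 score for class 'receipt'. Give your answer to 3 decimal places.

0.632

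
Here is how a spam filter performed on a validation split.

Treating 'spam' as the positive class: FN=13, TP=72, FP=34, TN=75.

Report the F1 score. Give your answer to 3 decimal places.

Precision = TP/(TP+FP) = 72/106 = 0.6792
Recall = TP/(TP+FN) = 72/85 = 0.8471
F1 = 2·TP/(2·TP+FP+FN) = 144/191 = 0.754

0.754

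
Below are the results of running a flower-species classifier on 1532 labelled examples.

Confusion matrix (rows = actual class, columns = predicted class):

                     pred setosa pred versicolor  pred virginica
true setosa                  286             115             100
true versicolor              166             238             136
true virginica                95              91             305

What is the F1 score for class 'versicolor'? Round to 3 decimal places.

0.484

F1 score = 2·TP/(2·TP+FP+FN).
versicolor: TP=238, FP=115+91=206, FN=166+136=302 → 476/984 = 0.4837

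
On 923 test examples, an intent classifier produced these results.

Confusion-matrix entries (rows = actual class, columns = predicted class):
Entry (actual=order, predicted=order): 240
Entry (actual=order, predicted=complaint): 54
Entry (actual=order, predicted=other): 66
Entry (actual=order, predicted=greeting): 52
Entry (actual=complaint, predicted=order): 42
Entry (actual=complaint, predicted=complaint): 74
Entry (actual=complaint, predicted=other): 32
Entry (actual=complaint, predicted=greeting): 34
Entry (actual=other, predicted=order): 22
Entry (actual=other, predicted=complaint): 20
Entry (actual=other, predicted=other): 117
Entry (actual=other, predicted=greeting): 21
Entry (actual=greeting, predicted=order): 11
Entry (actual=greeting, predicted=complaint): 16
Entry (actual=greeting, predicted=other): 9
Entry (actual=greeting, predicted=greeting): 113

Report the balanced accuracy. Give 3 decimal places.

Balanced accuracy = mean of per-class recall.
  order: recall = 240/412 = 0.5825
  complaint: recall = 74/182 = 0.4066
  other: recall = 117/180 = 0.6500
  greeting: recall = 113/149 = 0.7584
Mean = (0.5825 + 0.4066 + 0.6500 + 0.7584) / 4 = 0.599

0.599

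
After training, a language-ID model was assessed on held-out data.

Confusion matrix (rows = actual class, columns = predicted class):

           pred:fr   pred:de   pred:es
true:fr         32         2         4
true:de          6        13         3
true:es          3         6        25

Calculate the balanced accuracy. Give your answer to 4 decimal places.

Balanced accuracy = mean of per-class recall.
  fr: recall = 32/38 = 0.84211
  de: recall = 13/22 = 0.59091
  es: recall = 25/34 = 0.73529
Mean = (0.84211 + 0.59091 + 0.73529) / 3 = 0.7228

0.7228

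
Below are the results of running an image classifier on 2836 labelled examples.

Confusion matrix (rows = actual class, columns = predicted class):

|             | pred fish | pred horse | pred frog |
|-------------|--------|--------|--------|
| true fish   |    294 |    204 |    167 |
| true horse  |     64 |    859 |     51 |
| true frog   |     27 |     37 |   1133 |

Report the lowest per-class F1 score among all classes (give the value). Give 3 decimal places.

Per-class F1 score (2·TP/(2·TP+FP+FN)):
  fish: TP=294, FP=64+27=91, FN=204+167=371 → 588/1050 = 0.5600
  horse: TP=859, FP=204+37=241, FN=64+51=115 → 1718/2074 = 0.8284
  frog: TP=1133, FP=167+51=218, FN=27+37=64 → 2266/2548 = 0.8893
Lowest is class 'fish' with F1 score = 0.560.

0.560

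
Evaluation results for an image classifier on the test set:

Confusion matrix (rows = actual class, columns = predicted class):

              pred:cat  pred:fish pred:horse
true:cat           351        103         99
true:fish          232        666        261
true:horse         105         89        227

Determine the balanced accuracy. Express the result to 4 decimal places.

0.5828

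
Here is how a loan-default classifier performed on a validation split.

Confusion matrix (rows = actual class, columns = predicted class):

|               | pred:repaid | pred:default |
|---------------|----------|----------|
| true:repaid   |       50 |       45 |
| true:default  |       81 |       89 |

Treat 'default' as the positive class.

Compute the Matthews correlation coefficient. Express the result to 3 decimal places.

0.048

MCC = (TP·TN − FP·FN) / √((TP+FP)(TP+FN)(TN+FP)(TN+FN))
Numerator = 89·50 − 45·81 = 805
Denominator = √(134·170·95·131) = √283497100 = 16837.3721
MCC = 805 / 16837.3721 = 0.048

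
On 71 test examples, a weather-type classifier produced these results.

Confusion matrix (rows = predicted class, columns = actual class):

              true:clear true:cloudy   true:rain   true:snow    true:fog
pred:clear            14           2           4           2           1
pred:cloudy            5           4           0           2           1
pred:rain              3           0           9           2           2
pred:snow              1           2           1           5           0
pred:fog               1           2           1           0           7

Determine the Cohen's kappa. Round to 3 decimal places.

Observed agreement pₒ = trace/N = 39/71 = 0.5493
Expected agreement pₑ = Σ (rowᵢ·colᵢ)/N² = (24·23 + 10·12 + 15·16 + 11·9 + 11·11)/71² = 0.2246
κ = (pₒ − pₑ)/(1 − pₑ) = (0.5493 − 0.2246)/(1 − 0.2246) = 0.419

0.419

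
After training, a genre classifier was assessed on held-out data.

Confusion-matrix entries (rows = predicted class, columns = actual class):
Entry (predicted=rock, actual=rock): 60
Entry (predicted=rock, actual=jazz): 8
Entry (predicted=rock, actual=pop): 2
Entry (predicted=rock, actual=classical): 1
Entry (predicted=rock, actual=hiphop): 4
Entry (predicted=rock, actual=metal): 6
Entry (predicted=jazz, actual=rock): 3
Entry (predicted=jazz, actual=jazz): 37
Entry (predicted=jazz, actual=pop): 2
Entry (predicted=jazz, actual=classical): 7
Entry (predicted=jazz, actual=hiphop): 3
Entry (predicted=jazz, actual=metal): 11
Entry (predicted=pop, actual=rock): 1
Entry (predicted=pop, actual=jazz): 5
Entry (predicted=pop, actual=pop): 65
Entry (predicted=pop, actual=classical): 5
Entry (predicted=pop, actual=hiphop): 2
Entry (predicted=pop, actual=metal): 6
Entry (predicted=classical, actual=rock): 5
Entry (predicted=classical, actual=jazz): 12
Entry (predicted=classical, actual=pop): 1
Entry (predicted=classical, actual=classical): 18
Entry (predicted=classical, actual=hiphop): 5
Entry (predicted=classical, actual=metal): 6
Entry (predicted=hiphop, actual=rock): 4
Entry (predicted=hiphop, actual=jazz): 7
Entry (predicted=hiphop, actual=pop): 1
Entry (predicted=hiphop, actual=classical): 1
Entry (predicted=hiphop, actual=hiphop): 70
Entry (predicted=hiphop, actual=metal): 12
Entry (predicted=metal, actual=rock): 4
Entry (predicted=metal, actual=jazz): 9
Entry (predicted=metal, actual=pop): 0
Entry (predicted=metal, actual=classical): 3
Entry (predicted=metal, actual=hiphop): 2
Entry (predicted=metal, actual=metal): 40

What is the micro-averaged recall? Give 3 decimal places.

Micro-averaging pools counts across classes: ΣTP=290, ΣFP=138, ΣFN=138.
Micro-recall = TP/(TP+FN) on pooled counts = 0.678 (equals overall accuracy in single-label multiclass).

0.678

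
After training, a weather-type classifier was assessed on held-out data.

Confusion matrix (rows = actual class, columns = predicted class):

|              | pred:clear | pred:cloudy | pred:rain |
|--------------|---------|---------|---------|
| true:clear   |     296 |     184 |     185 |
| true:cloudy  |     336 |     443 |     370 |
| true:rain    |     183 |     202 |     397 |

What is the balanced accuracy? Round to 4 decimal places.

Balanced accuracy = mean of per-class recall.
  clear: recall = 296/665 = 0.44511
  cloudy: recall = 443/1149 = 0.38555
  rain: recall = 397/782 = 0.50767
Mean = (0.44511 + 0.38555 + 0.50767) / 3 = 0.4461

0.4461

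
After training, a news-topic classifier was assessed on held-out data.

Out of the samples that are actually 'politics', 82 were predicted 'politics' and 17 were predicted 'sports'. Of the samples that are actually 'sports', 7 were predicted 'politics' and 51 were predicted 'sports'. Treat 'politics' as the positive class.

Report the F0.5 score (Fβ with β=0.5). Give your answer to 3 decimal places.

Fβ = (1+β²)·TP / ((1+β²)·TP + β²·FN + FP), with β²=1/4
= 1.25·82 / (1.25·82 + 0.25·17 + 7) = 0.901

0.901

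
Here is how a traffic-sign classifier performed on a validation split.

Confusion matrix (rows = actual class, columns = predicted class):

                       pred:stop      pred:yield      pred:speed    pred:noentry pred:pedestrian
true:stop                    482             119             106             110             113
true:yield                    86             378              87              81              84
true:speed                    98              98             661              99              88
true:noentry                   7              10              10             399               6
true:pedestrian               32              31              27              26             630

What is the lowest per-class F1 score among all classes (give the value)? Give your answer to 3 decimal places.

0.559

Per-class F1 score (2·TP/(2·TP+FP+FN)):
  stop: TP=482, FP=86+98+7+32=223, FN=119+106+110+113=448 → 964/1635 = 0.5896
  yield: TP=378, FP=119+98+10+31=258, FN=86+87+81+84=338 → 756/1352 = 0.5592
  speed: TP=661, FP=106+87+10+27=230, FN=98+98+99+88=383 → 1322/1935 = 0.6832
  noentry: TP=399, FP=110+81+99+26=316, FN=7+10+10+6=33 → 798/1147 = 0.6957
  pedestrian: TP=630, FP=113+84+88+6=291, FN=32+31+27+26=116 → 1260/1667 = 0.7558
Lowest is class 'yield' with F1 score = 0.559.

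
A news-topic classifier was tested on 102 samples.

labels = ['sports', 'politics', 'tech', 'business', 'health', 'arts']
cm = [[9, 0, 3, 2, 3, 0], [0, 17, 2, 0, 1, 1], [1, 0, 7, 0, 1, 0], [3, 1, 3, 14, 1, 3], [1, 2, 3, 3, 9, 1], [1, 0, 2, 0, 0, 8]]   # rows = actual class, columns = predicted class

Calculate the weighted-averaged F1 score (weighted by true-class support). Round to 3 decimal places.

Per-class F1 score (2·TP/(2·TP+FP+FN)):
  sports: TP=9, FP=0+1+3+1+1=6, FN=0+3+2+3+0=8 → 18/32 = 0.5625
  politics: TP=17, FP=0+0+1+2+0=3, FN=0+2+0+1+1=4 → 34/41 = 0.8293
  tech: TP=7, FP=3+2+3+3+2=13, FN=1+0+0+1+0=2 → 14/29 = 0.4828
  business: TP=14, FP=2+0+0+3+0=5, FN=3+1+3+1+3=11 → 28/44 = 0.6364
  health: TP=9, FP=3+1+1+1+0=6, FN=1+2+3+3+1=10 → 18/34 = 0.5294
  arts: TP=8, FP=0+1+0+3+1=5, FN=1+0+2+0+0=3 → 16/24 = 0.6667
Weighted-F1 score = Σ (supportᵢ/N)·F1 scoreᵢ with N=102: (17/102)·0.5625 + (21/102)·0.8293 + (9/102)·0.4828 + (25/102)·0.6364 + (19/102)·0.5294 + (11/102)·0.6667 = 0.634

0.634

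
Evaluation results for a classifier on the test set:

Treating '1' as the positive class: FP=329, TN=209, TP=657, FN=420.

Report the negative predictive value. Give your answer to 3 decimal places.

0.332

NPV = TN/(TN+FN) = 209/(209+420) = 0.332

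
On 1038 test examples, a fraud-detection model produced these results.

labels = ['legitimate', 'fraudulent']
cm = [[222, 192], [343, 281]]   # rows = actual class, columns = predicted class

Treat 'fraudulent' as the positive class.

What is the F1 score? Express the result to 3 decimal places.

Precision = TP/(TP+FP) = 281/473 = 0.5941
Recall = TP/(TP+FN) = 281/624 = 0.4503
F1 = 2·TP/(2·TP+FP+FN) = 562/1097 = 0.512

0.512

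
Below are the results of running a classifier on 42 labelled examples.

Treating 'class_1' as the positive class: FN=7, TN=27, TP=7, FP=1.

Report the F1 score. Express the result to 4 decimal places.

Precision = TP/(TP+FP) = 7/8 = 0.8750
Recall = TP/(TP+FN) = 7/14 = 0.5000
F1 = 2·TP/(2·TP+FP+FN) = 14/22 = 0.6364

0.6364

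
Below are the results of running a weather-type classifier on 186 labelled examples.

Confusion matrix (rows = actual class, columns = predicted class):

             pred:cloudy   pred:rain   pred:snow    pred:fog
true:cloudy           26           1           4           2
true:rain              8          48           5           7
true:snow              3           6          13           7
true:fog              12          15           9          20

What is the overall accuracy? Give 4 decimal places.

Accuracy = trace / total = (26+48+13+20=107) / 186 = 107/186 = 0.5753

0.5753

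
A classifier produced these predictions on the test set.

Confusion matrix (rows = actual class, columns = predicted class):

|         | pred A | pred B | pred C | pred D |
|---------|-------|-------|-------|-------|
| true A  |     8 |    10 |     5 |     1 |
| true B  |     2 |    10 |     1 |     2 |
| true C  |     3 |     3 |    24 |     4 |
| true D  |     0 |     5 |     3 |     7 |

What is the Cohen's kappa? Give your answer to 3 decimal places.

Observed agreement pₒ = trace/N = 49/88 = 0.5568
Expected agreement pₑ = Σ (rowᵢ·colᵢ)/N² = (24·13 + 15·28 + 34·33 + 15·14)/88² = 0.2665
κ = (pₒ − pₑ)/(1 − pₑ) = (0.5568 − 0.2665)/(1 − 0.2665) = 0.396

0.396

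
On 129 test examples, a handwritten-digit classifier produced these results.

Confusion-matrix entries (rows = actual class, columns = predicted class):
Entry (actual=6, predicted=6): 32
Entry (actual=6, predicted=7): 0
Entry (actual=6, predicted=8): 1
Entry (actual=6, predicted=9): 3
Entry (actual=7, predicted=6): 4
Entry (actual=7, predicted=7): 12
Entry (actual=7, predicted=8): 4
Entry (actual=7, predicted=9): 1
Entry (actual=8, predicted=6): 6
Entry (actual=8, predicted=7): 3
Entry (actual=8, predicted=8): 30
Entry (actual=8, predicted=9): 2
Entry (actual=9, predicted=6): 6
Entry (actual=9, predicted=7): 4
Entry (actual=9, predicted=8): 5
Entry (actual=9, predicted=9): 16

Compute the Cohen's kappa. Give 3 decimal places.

Observed agreement pₒ = trace/N = 90/129 = 0.6977
Expected agreement pₑ = Σ (rowᵢ·colᵢ)/N² = (36·48 + 21·19 + 41·40 + 31·22)/129² = 0.2674
κ = (pₒ − pₑ)/(1 − pₑ) = (0.6977 − 0.2674)/(1 − 0.2674) = 0.587

0.587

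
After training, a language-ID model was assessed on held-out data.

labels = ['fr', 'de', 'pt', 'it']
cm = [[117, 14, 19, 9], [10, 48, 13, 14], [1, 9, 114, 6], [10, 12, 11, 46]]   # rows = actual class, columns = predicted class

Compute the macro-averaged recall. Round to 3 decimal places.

0.690

Per-class recall (TP/(TP+FN)):
  fr: TP=117, FN=14+19+9=42 → 117/159 = 0.7358
  de: TP=48, FN=10+13+14=37 → 48/85 = 0.5647
  pt: TP=114, FN=1+9+6=16 → 114/130 = 0.8769
  it: TP=46, FN=10+12+11=33 → 46/79 = 0.5823
Macro-recall = mean = (0.7358 + 0.5647 + 0.8769 + 0.5823) / 4 = 0.690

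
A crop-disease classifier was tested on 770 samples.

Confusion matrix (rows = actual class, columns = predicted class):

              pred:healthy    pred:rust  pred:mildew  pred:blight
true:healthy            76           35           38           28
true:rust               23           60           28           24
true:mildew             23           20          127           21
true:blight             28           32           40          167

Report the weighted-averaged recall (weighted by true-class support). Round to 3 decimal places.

Per-class recall (TP/(TP+FN)):
  healthy: TP=76, FN=35+38+28=101 → 76/177 = 0.4294
  rust: TP=60, FN=23+28+24=75 → 60/135 = 0.4444
  mildew: TP=127, FN=23+20+21=64 → 127/191 = 0.6649
  blight: TP=167, FN=28+32+40=100 → 167/267 = 0.6255
Weighted-recall = Σ (supportᵢ/N)·recallᵢ with N=770: (177/770)·0.4294 + (135/770)·0.4444 + (191/770)·0.6649 + (267/770)·0.6255 = 0.558

0.558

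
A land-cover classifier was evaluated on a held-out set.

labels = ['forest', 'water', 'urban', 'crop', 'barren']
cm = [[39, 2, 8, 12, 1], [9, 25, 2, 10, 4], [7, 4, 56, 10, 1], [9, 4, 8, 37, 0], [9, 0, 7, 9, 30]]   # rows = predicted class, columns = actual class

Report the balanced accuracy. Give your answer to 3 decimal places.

0.650

Balanced accuracy = mean of per-class recall.
  forest: recall = 39/73 = 0.5342
  water: recall = 25/35 = 0.7143
  urban: recall = 56/81 = 0.6914
  crop: recall = 37/78 = 0.4744
  barren: recall = 30/36 = 0.8333
Mean = (0.5342 + 0.7143 + 0.6914 + 0.4744 + 0.8333) / 5 = 0.650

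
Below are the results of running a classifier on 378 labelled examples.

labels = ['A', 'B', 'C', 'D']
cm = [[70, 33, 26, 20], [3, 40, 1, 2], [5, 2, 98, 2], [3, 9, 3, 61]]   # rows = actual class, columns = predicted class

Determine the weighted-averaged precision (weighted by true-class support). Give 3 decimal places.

Per-class precision (TP/(TP+FP)):
  A: TP=70, FP=3+5+3=11 → 70/81 = 0.8642
  B: TP=40, FP=33+2+9=44 → 40/84 = 0.4762
  C: TP=98, FP=26+1+3=30 → 98/128 = 0.7656
  D: TP=61, FP=20+2+2=24 → 61/85 = 0.7176
Weighted-precision = Σ (supportᵢ/N)·precisionᵢ with N=378: (149/378)·0.8642 + (46/378)·0.4762 + (107/378)·0.7656 + (76/378)·0.7176 = 0.760

0.760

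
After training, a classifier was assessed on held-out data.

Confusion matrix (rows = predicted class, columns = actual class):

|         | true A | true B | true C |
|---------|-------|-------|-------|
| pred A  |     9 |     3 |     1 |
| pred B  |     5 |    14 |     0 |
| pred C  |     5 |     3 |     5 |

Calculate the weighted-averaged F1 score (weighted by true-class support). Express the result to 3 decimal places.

0.627

Per-class F1 score (2·TP/(2·TP+FP+FN)):
  A: TP=9, FP=3+1=4, FN=5+5=10 → 18/32 = 0.5625
  B: TP=14, FP=5+0=5, FN=3+3=6 → 28/39 = 0.7179
  C: TP=5, FP=5+3=8, FN=1+0=1 → 10/19 = 0.5263
Weighted-F1 score = Σ (supportᵢ/N)·F1 scoreᵢ with N=45: (19/45)·0.5625 + (20/45)·0.7179 + (6/45)·0.5263 = 0.627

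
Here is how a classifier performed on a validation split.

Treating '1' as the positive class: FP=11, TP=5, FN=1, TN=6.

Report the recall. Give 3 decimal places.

Recall = TP/(TP+FN) = 5/(5+1) = 5/6 = 0.833

0.833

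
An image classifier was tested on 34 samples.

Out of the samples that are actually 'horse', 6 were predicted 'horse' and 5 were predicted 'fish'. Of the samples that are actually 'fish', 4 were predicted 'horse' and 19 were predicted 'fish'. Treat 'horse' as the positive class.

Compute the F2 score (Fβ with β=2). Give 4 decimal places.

Fβ = (1+β²)·TP / ((1+β²)·TP + β²·FN + FP), with β²=4
= 5·6 / (5·6 + 4·5 + 4) = 0.5556

0.5556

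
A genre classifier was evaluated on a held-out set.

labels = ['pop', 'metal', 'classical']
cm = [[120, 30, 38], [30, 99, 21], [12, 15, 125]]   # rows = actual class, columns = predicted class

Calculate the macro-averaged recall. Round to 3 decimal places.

0.707

Per-class recall (TP/(TP+FN)):
  pop: TP=120, FN=30+38=68 → 120/188 = 0.6383
  metal: TP=99, FN=30+21=51 → 99/150 = 0.6600
  classical: TP=125, FN=12+15=27 → 125/152 = 0.8224
Macro-recall = mean = (0.6383 + 0.6600 + 0.8224) / 3 = 0.707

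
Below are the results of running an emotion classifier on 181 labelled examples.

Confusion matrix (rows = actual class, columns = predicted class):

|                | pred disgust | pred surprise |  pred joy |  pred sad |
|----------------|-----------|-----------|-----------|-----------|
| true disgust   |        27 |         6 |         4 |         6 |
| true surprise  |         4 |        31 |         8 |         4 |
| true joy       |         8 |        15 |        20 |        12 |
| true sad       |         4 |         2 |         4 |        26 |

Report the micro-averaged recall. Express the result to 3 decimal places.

0.575

Micro-averaging pools counts across classes: ΣTP=104, ΣFP=77, ΣFN=77.
Micro-recall = TP/(TP+FN) on pooled counts = 0.575 (equals overall accuracy in single-label multiclass).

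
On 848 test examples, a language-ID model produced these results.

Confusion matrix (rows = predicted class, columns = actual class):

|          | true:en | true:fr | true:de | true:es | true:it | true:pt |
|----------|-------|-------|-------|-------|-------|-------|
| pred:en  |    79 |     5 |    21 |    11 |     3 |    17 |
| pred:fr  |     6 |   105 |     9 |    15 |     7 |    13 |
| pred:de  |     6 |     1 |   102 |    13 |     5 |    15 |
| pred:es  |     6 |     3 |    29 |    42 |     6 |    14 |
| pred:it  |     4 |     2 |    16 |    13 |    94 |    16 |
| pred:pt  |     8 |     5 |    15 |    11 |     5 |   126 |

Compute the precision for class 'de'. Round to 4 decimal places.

0.7183

precision = TP/(TP+FP).
de: TP=102, FP=6+1+13+5+15=40 → 102/142 = 0.71831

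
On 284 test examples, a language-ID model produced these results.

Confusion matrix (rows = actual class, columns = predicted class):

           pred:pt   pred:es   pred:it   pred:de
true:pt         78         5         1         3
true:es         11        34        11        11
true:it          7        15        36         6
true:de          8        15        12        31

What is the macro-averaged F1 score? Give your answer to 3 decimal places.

Per-class F1 score (2·TP/(2·TP+FP+FN)):
  pt: TP=78, FP=11+7+8=26, FN=5+1+3=9 → 156/191 = 0.8168
  es: TP=34, FP=5+15+15=35, FN=11+11+11=33 → 68/136 = 0.5000
  it: TP=36, FP=1+11+12=24, FN=7+15+6=28 → 72/124 = 0.5806
  de: TP=31, FP=3+11+6=20, FN=8+15+12=35 → 62/117 = 0.5299
Macro-F1 score = mean = (0.8168 + 0.5000 + 0.5806 + 0.5299) / 4 = 0.607

0.607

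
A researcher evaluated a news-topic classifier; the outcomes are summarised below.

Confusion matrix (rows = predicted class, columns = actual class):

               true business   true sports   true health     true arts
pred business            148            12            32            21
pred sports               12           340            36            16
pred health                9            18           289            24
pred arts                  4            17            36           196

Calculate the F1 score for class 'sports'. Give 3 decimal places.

One-vs-rest for 'sports': TP = diagonal; FP = other classes predicted 'sports'; FN = 'sports' predicted as other.
F1 score = 2·TP/(2·TP+FP+FN).
sports: TP=340, FP=12+36+16=64, FN=12+18+17=47 → 680/791 = 0.8597

0.860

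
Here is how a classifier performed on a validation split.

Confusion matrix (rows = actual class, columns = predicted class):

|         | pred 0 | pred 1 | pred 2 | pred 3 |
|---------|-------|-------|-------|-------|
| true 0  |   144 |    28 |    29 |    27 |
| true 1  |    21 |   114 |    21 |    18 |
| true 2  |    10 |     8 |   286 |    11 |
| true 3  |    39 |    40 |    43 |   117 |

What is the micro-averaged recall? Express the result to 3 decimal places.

Micro-averaging pools counts across classes: ΣTP=661, ΣFP=295, ΣFN=295.
Micro-recall = TP/(TP+FN) on pooled counts = 0.691 (equals overall accuracy in single-label multiclass).

0.691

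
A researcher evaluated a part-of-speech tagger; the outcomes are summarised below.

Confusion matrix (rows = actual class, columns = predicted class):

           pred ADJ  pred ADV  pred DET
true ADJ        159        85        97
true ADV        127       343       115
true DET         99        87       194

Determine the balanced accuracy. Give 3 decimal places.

Balanced accuracy = mean of per-class recall.
  ADJ: recall = 159/341 = 0.4663
  ADV: recall = 343/585 = 0.5863
  DET: recall = 194/380 = 0.5105
Mean = (0.4663 + 0.5863 + 0.5105) / 3 = 0.521

0.521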